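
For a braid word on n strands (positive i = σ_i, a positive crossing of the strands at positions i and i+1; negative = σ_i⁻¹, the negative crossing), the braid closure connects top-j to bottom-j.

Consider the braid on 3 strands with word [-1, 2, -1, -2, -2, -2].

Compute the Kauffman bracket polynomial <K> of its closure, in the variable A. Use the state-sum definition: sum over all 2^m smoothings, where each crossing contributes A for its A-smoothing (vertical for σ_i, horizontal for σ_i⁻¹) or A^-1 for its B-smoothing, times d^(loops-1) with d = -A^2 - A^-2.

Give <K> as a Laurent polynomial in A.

Braid: s1^-1 s2 s1^-1 s2^-1 s2^-1 s2^-1 on 3 strands, 6 crossings.
Writhe w = (#positive) - (#negative) = 1 - 5 = -4.
Enumerate smoothing states for the bracket polynomial. There are 2^6 = 64 states.
For each crossing: s=0 is the vertical smoothing, s=1 horizontal. Crossing k contributes A^(sign_k * (1 - 2*s_k)); loop factor d = -A^2 - A^-2.
Tabulate the states by total A-exponent and number of loops L (A-exp: L × count):
  A^6: L=4 ×1
  A^4: L=3 ×6
  A^2: L=2 ×12, L=4 ×3
  A^0: L=1 ×9, L=3 ×10, L=5 ×1
  A^-2: L=2 ×12, L=4 ×3
  A^-4: L=1 ×2, L=3 ×4
  A^-6: L=2 ×1
Each group contributes A^e * Σ count * d^(L-1):
Powers of d = -A^2 - A^-2: d^2 = A^4 + 2 + A^-4; d^3 = -A^6 - 3*A^2 - 3*A^-2 - A^-6; d^4 = A^8 + 4*A^4 + 6 + 4*A^-4 + A^-8.
  A^6 * (d^3) = -A^12 - 3*A^8 - 3*A^4 - 1
  A^4 * (6*d^2) = 6*A^8 + 12*A^4 + 6
  A^2 * (12*d + 3*d^3) = -3*A^8 - 21*A^4 - 21 - 3*A^-4
  A^0 * (9 + 10*d^2 + d^4) = A^8 + 14*A^4 + 35 + 14*A^-4 + A^-8
  A^-2 * (12*d + 3*d^3) = -3*A^4 - 21 - 21*A^-4 - 3*A^-8
  A^-4 * (2 + 4*d^2) = 4 + 10*A^-4 + 4*A^-8
  A^-6 * (d) = -A^-4 - A^-8
Summing the groups: <K> = -A^12 + A^8 - A^4 + 2 - A^-4 + A^-8

Answer: -A^12 + A^8 - A^4 + 2 - A^-4 + A^-8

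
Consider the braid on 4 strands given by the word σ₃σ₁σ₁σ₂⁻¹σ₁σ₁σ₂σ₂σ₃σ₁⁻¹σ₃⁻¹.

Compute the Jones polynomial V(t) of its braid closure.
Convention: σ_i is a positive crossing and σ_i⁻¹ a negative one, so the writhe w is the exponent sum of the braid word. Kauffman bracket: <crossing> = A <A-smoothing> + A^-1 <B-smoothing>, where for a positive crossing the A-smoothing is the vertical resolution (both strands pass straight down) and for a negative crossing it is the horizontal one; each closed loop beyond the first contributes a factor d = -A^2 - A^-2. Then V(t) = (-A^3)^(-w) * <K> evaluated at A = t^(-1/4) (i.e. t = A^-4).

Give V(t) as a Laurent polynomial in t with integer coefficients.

The presented braid s3 s1 s1 s2^-1 s1 s1 s2 s2 s3 s1^-1 s3^-1 on 4 strands reduces by inverse Markov moves (closure unchanged at each step):
  Deconjugate: the word is γ·β·γ⁻¹ with γ = s3 s1 (prefix) and γ⁻¹ = s1^-1 s3^-1 (suffix); strip both.
  Destabilize: the word has the form β·s3 where s3 occurs only as the final letter (β ∈ B_3); drop it and the last strand → 3 strands.
Reduced to β = s1 s2^-1 s1 s1 s2 s2 on 3 strands, 6 crossings.
Compute on β:
Braid: s1 s2^-1 s1 s1 s2 s2 on 3 strands, 6 crossings.
Writhe w = (#positive) - (#negative) = 5 - 1 = 4.
Computing the Kauffman bracket via state sum. There are 2^6 = 64 states.
Each crossing splits two ways (0=vertical, 1=horizontal). The state's weight is A^(#A-smoothings - #B-smoothings) * d^(loops - 1).
Tabulate the states by total A-exponent and number of loops L (A-exp: L × count):
  A^6: L=2 ×1
  A^4: L=1 ×3, L=3 ×3
  A^2: L=2 ×14, L=4 ×1
  A^0: L=1 ×10, L=3 ×10
  A^-2: L=2 ×13, L=4 ×2
  A^-4: L=3 ×6
  A^-6: L=4 ×1
Each group contributes A^e * Σ count * d^(L-1):
Powers of d = -A^2 - A^-2: d^2 = A^4 + 2 + A^-4; d^3 = -A^6 - 3*A^2 - 3*A^-2 - A^-6.
  A^6 * (d) = -A^8 - A^4
  A^4 * (3 + 3*d^2) = 3*A^8 + 9*A^4 + 3
  A^2 * (14*d + d^3) = -A^8 - 17*A^4 - 17 - A^-4
  A^0 * (10 + 10*d^2) = 10*A^4 + 30 + 10*A^-4
  A^-2 * (13*d + 2*d^3) = -2*A^4 - 19 - 19*A^-4 - 2*A^-8
  A^-4 * (6*d^2) = 6 + 12*A^-4 + 6*A^-8
  A^-6 * (d^3) = -1 - 3*A^-4 - 3*A^-8 - A^-12
Summing the groups: <K> = A^8 - A^4 + 2 - A^-4 + A^-8 - A^-12
Normalise by the writhe: (-A^3)^(-w) = (-A^3)^(-4) = A^-12, so f(A) = A^-12 * <K> = A^-4 - A^-8 + 2*A^-12 - A^-16 + A^-20 - A^-24.
Substitute A = t^(-1/4), i.e. A^e → t^(-e/4): V(t) = -t^6 + t^5 - t^4 + 2*t^3 - t^2 + t

Answer: -t^6 + t^5 - t^4 + 2*t^3 - t^2 + t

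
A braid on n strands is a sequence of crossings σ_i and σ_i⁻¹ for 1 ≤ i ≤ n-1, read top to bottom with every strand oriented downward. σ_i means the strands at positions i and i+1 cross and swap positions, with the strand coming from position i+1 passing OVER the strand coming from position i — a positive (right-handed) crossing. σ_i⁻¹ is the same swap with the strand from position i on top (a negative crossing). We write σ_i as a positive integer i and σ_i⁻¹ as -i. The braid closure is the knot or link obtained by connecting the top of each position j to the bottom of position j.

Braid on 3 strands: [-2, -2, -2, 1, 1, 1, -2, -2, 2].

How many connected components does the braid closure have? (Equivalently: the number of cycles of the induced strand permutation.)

Track the strand permutation on 3 strands, starting from identity.
  step 1: s2^-1 swaps positions 2,3 -> [1 3 2]
  step 2: s2^-1 swaps positions 2,3 -> [1 2 3]
  step 3: s2^-1 swaps positions 2,3 -> [1 3 2]
  step 4: s1 swaps positions 1,2 -> [3 1 2]
  step 5: s1 swaps positions 1,2 -> [1 3 2]
  step 6: s1 swaps positions 1,2 -> [3 1 2]
  step 7: s2^-1 swaps positions 2,3 -> [3 2 1]
  step 8: s2^-1 swaps positions 2,3 -> [3 1 2]
  step 9: s2 swaps positions 2,3 -> [3 2 1]
Final permutation (position -> original strand): [3 2 1]
Closure components = cycle count of this permutation = 2.

Answer: 2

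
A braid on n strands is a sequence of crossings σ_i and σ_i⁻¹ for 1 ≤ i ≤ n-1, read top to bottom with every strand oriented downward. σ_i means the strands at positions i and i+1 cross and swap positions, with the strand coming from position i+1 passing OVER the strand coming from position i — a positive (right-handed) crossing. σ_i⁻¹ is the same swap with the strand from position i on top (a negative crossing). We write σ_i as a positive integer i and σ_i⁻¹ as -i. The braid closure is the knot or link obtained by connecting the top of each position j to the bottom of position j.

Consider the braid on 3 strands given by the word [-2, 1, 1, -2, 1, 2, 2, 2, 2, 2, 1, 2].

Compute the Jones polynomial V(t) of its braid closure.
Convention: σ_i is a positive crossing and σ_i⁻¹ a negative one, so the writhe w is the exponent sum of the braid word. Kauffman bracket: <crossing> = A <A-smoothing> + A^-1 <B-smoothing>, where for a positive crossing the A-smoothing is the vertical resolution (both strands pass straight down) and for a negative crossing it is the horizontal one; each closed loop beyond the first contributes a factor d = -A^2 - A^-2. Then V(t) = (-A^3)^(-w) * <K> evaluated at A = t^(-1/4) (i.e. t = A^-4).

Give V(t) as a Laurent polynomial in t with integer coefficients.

-t^12 + 2*t^11 - 4*t^10 + 5*t^9 - 5*t^8 + 5*t^7 - 4*t^6 + 3*t^5 - t^4 + t^3

Derivation:
The presented braid s2^-1 s1 s1 s2^-1 s1 s2 s2 s2 s2 s2 s1 s2 on 3 strands reduces by inverse Markov moves (closure unchanged at each step):
  Deconjugate: the word is γ·β·γ⁻¹ with γ = s2^-1 (prefix) and γ⁻¹ = s2 (suffix); strip both.
Reduced to β = s1 s1 s2^-1 s1 s2 s2 s2 s2 s2 s1 on 3 strands, 10 crossings.
Compute on β:
Braid: s1 s1 s2^-1 s1 s2 s2 s2 s2 s2 s1 on 3 strands, 10 crossings.
Writhe w = (#positive) - (#negative) = 9 - 1 = 8.
State-sum expansion of <K>. There are 2^10 = 1024 states.
Each crossing splits two ways (0=vertical, 1=horizontal). The state's weight is A^(#A-smoothings - #B-smoothings) * d^(loops - 1).
Tabulate the states by total A-exponent and number of loops L (A-exp: L × count):
  A^10: L=2 ×1
  A^8: L=1 ×4, L=3 ×6
  A^6: L=2 ×35, L=4 ×10
  A^4: L=1 ×35, L=3 ×75, L=5 ×10
  A^2: L=2 ×115, L=4 ×90, L=6 ×5
  A^0: L=3 ×185, L=5 ×66, L=7 ×1
  A^-2: L=4 ×180, L=6 ×30
  A^-4: L=5 ×112, L=7 ×8
  A^-6: L=6 ×44, L=8 ×1
  A^-8: L=7 ×10
  A^-10: L=8 ×1
Each group contributes A^e * Σ count * d^(L-1):
Powers of d = -A^2 - A^-2: d^2 = A^4 + 2 + A^-4; d^3 = -A^6 - 3*A^2 - 3*A^-2 - A^-6; d^4 = A^8 + 4*A^4 + 6 + 4*A^-4 + A^-8; d^5 = -A^10 - 5*A^6 - 10*A^2 - 10*A^-2 - 5*A^-6 - A^-10; d^6 = A^12 + 6*A^8 + 15*A^4 + 20 + 15*A^-4 + 6*A^-8 + A^-12; d^7 = -A^14 - 7*A^10 - 21*A^6 - 35*A^2 - 35*A^-2 - 21*A^-6 - 7*A^-10 - A^-14.
  A^10 * (d) = -A^12 - A^8
  A^8 * (4 + 6*d^2) = 6*A^12 + 16*A^8 + 6*A^4
  A^6 * (35*d + 10*d^3) = -10*A^12 - 65*A^8 - 65*A^4 - 10
  A^4 * (35 + 75*d^2 + 10*d^4) = 10*A^12 + 115*A^8 + 245*A^4 + 115 + 10*A^-4
  A^2 * (115*d + 90*d^3 + 5*d^5) = -5*A^12 - 115*A^8 - 435*A^4 - 435 - 115*A^-4 - 5*A^-8
  A^0 * (185*d^2 + 66*d^4 + d^6) = A^12 + 72*A^8 + 464*A^4 + 786 + 464*A^-4 + 72*A^-8 + A^-12
  A^-2 * (180*d^3 + 30*d^5) = -30*A^8 - 330*A^4 - 840 - 840*A^-4 - 330*A^-8 - 30*A^-12
  A^-4 * (112*d^4 + 8*d^6) = 8*A^8 + 160*A^4 + 568 + 832*A^-4 + 568*A^-8 + 160*A^-12 + 8*A^-16
  A^-6 * (44*d^5 + d^7) = -A^8 - 51*A^4 - 241 - 475*A^-4 - 475*A^-8 - 241*A^-12 - 51*A^-16 - A^-20
  A^-8 * (10*d^6) = 10*A^4 + 60 + 150*A^-4 + 200*A^-8 + 150*A^-12 + 60*A^-16 + 10*A^-20
  A^-10 * (d^7) = -A^4 - 7 - 21*A^-4 - 35*A^-8 - 35*A^-12 - 21*A^-16 - 7*A^-20 - A^-24
Summing the groups: <K> = A^12 - A^8 + 3*A^4 - 4 + 5*A^-4 - 5*A^-8 + 5*A^-12 - 4*A^-16 + 2*A^-20 - A^-24
Normalise by the writhe: (-A^3)^(-w) = (-A^3)^(-8) = A^-24, so f(A) = A^-24 * <K> = A^-12 - A^-16 + 3*A^-20 - 4*A^-24 + 5*A^-28 - 5*A^-32 + 5*A^-36 - 4*A^-40 + 2*A^-44 - A^-48.
Substitute A = t^(-1/4), i.e. A^e → t^(-e/4): V(t) = -t^12 + 2*t^11 - 4*t^10 + 5*t^9 - 5*t^8 + 5*t^7 - 4*t^6 + 3*t^5 - t^4 + t^3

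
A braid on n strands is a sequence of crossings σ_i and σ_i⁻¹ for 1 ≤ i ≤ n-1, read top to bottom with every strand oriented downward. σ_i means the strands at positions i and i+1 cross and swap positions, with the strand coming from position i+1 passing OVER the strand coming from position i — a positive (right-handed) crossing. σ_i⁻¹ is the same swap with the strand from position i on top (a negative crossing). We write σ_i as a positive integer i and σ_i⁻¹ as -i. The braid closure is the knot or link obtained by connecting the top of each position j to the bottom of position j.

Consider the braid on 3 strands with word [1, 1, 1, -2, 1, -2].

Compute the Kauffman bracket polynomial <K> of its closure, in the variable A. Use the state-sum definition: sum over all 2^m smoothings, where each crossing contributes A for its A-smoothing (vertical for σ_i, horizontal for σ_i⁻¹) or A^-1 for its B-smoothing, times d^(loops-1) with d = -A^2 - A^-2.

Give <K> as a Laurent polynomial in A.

A^10 - A^6 + 2*A^2 - 2*A^-2 + 2*A^-6 - 2*A^-10 + A^-14

Derivation:
Braid: s1 s1 s1 s2^-1 s1 s2^-1 on 3 strands, 6 crossings.
Writhe w = (#positive) - (#negative) = 4 - 2 = 2.
Computing the Kauffman bracket via state sum. There are 2^6 = 64 states.
Smooth each crossing (0=||, 1=⌣⌢); contribution A^(Σ sign_k(1-2s_k)) * d^(L-1).
Tabulate the states by total A-exponent and number of loops L (A-exp: L × count):
  A^6: L=3 ×1
  A^4: L=2 ×6
  A^2: L=1 ×11, L=3 ×4
  A^0: L=2 ×19, L=4 ×1
  A^-2: L=3 ×15
  A^-4: L=4 ×6
  A^-6: L=5 ×1
Each group contributes A^e * Σ count * d^(L-1):
Powers of d = -A^2 - A^-2: d^2 = A^4 + 2 + A^-4; d^3 = -A^6 - 3*A^2 - 3*A^-2 - A^-6; d^4 = A^8 + 4*A^4 + 6 + 4*A^-4 + A^-8.
  A^6 * (d^2) = A^10 + 2*A^6 + A^2
  A^4 * (6*d) = -6*A^6 - 6*A^2
  A^2 * (11 + 4*d^2) = 4*A^6 + 19*A^2 + 4*A^-2
  A^0 * (19*d + d^3) = -A^6 - 22*A^2 - 22*A^-2 - A^-6
  A^-2 * (15*d^2) = 15*A^2 + 30*A^-2 + 15*A^-6
  A^-4 * (6*d^3) = -6*A^2 - 18*A^-2 - 18*A^-6 - 6*A^-10
  A^-6 * (d^4) = A^2 + 4*A^-2 + 6*A^-6 + 4*A^-10 + A^-14
Summing the groups: <K> = A^10 - A^6 + 2*A^2 - 2*A^-2 + 2*A^-6 - 2*A^-10 + A^-14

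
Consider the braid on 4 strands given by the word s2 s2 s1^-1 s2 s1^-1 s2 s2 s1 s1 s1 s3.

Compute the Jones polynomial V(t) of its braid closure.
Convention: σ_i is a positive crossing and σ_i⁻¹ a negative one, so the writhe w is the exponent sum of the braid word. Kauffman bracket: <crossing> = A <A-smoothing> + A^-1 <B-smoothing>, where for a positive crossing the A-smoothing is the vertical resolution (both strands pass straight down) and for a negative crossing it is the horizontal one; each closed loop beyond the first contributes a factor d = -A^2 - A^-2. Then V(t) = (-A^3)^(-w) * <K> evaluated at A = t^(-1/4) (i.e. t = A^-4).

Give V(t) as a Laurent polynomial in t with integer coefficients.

t^10 - 4*t^9 + 6*t^8 - 8*t^7 + 9*t^6 - 8*t^5 + 7*t^4 - 4*t^3 + 2*t^2

Derivation:
The presented braid s2 s2 s1^-1 s2 s1^-1 s2 s2 s1 s1 s1 s3 on 4 strands reduces by inverse Markov moves (closure unchanged at each step):
  Destabilize: the word has the form β·s3 where s3 occurs only as the final letter (β ∈ B_3); drop it and the last strand → 3 strands.
Reduced to β = s2 s2 s1^-1 s2 s1^-1 s2 s2 s1 s1 s1 on 3 strands, 10 crossings.
Compute on β:
Braid: s2 s2 s1^-1 s2 s1^-1 s2 s2 s1 s1 s1 on 3 strands, 10 crossings.
Writhe w = (#positive) - (#negative) = 8 - 2 = 6.
State-sum expansion of <K>. There are 2^10 = 1024 states.
For each crossing: s=0 is the vertical smoothing, s=1 horizontal. Crossing k contributes A^(sign_k * (1 - 2*s_k)); loop factor d = -A^2 - A^-2.
Tabulate the states by total A-exponent and number of loops L (A-exp: L × count):
  A^10: L=3 ×1
  A^8: L=2 ×7, L=4 ×3
  A^6: L=1 ×14, L=3 ×28, L=5 ×3
  A^4: L=2 ×88, L=4 ×31, L=6 ×1
  A^2: L=1 ×63, L=3 ×133, L=5 ×14
  A^0: L=2 ×159, L=4 ×91, L=6 ×2
  A^-2: L=3 ×180, L=5 ×30
  A^-4: L=4 ×116, L=6 ×4
  A^-6: L=5 ×45
  A^-8: L=6 ×10
  A^-10: L=7 ×1
Each group contributes A^e * Σ count * d^(L-1):
Powers of d = -A^2 - A^-2: d^2 = A^4 + 2 + A^-4; d^3 = -A^6 - 3*A^2 - 3*A^-2 - A^-6; d^4 = A^8 + 4*A^4 + 6 + 4*A^-4 + A^-8; d^5 = -A^10 - 5*A^6 - 10*A^2 - 10*A^-2 - 5*A^-6 - A^-10; d^6 = A^12 + 6*A^8 + 15*A^4 + 20 + 15*A^-4 + 6*A^-8 + A^-12.
  A^10 * (d^2) = A^14 + 2*A^10 + A^6
  A^8 * (7*d + 3*d^3) = -3*A^14 - 16*A^10 - 16*A^6 - 3*A^2
  A^6 * (14 + 28*d^2 + 3*d^4) = 3*A^14 + 40*A^10 + 88*A^6 + 40*A^2 + 3*A^-2
  A^4 * (88*d + 31*d^3 + d^5) = -A^14 - 36*A^10 - 191*A^6 - 191*A^2 - 36*A^-2 - A^-6
  A^2 * (63 + 133*d^2 + 14*d^4) = 14*A^10 + 189*A^6 + 413*A^2 + 189*A^-2 + 14*A^-6
  A^0 * (159*d + 91*d^3 + 2*d^5) = -2*A^10 - 101*A^6 - 452*A^2 - 452*A^-2 - 101*A^-6 - 2*A^-10
  A^-2 * (180*d^2 + 30*d^4) = 30*A^6 + 300*A^2 + 540*A^-2 + 300*A^-6 + 30*A^-10
  A^-4 * (116*d^3 + 4*d^5) = -4*A^6 - 136*A^2 - 388*A^-2 - 388*A^-6 - 136*A^-10 - 4*A^-14
  A^-6 * (45*d^4) = 45*A^2 + 180*A^-2 + 270*A^-6 + 180*A^-10 + 45*A^-14
  A^-8 * (10*d^5) = -10*A^2 - 50*A^-2 - 100*A^-6 - 100*A^-10 - 50*A^-14 - 10*A^-18
  A^-10 * (d^6) = A^2 + 6*A^-2 + 15*A^-6 + 20*A^-10 + 15*A^-14 + 6*A^-18 + A^-22
Summing the groups: <K> = 2*A^10 - 4*A^6 + 7*A^2 - 8*A^-2 + 9*A^-6 - 8*A^-10 + 6*A^-14 - 4*A^-18 + A^-22
Normalise by the writhe: (-A^3)^(-w) = (-A^3)^(-6) = A^-18, so f(A) = A^-18 * <K> = 2*A^-8 - 4*A^-12 + 7*A^-16 - 8*A^-20 + 9*A^-24 - 8*A^-28 + 6*A^-32 - 4*A^-36 + A^-40.
Substitute A = t^(-1/4), i.e. A^e → t^(-e/4): V(t) = t^10 - 4*t^9 + 6*t^8 - 8*t^7 + 9*t^6 - 8*t^5 + 7*t^4 - 4*t^3 + 2*t^2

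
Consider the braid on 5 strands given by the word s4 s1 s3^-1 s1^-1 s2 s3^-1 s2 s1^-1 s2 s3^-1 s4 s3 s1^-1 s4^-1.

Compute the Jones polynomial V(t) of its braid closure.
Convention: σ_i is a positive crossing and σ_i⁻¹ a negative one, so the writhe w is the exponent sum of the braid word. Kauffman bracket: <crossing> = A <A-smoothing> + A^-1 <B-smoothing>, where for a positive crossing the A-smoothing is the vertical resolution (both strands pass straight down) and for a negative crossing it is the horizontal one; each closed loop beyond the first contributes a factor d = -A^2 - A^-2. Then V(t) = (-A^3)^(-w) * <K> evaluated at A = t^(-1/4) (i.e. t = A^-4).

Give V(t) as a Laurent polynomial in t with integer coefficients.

The presented braid s4 s1 s3^-1 s1^-1 s2 s3^-1 s2 s1^-1 s2 s3^-1 s4 s3 s1^-1 s4^-1 on 5 strands reduces by inverse Markov moves (closure unchanged at each step):
  Deconjugate: the word is γ·β·γ⁻¹ with γ = s4 s1 (prefix) and γ⁻¹ = s1^-1 s4^-1 (suffix); strip both.
  Deconjugate: the word is γ·β·γ⁻¹ with γ = s3^-1 (prefix) and γ⁻¹ = s3 (suffix); strip both.
  Destabilize: the word has the form β·s4 where s4 occurs only as the final letter (β ∈ B_4); drop it and the last strand → 4 strands.
Reduced to β = s1^-1 s2 s3^-1 s2 s1^-1 s2 s3^-1 on 4 strands, 7 crossings.
Compute on β:
Braid: s1^-1 s2 s3^-1 s2 s1^-1 s2 s3^-1 on 4 strands, 7 crossings.
Writhe w = (#positive) - (#negative) = 3 - 4 = -1.
Computing the Kauffman bracket via state sum. There are 2^7 = 128 states.
Each crossing splits two ways (0=vertical, 1=horizontal). The state's weight is A^(#A-smoothings - #B-smoothings) * d^(loops - 1).
Tabulate the states by total A-exponent and number of loops L (A-exp: L × count):
  A^7: L=4 ×1
  A^5: L=3 ×7
  A^3: L=2 ×19, L=4 ×2
  A^1: L=1 ×21, L=3 ×14
  A^-1: L=2 ×32, L=4 ×3
  A^-3: L=3 ×21
  A^-5: L=4 ×7
  A^-7: L=5 ×1
Each group contributes A^e * Σ count * d^(L-1):
Powers of d = -A^2 - A^-2: d^2 = A^4 + 2 + A^-4; d^3 = -A^6 - 3*A^2 - 3*A^-2 - A^-6; d^4 = A^8 + 4*A^4 + 6 + 4*A^-4 + A^-8.
  A^7 * (d^3) = -A^13 - 3*A^9 - 3*A^5 - A
  A^5 * (7*d^2) = 7*A^9 + 14*A^5 + 7*A
  A^3 * (19*d + 2*d^3) = -2*A^9 - 25*A^5 - 25*A - 2*A^-3
  A^1 * (21 + 14*d^2) = 14*A^5 + 49*A + 14*A^-3
  A^-1 * (32*d + 3*d^3) = -3*A^5 - 41*A - 41*A^-3 - 3*A^-7
  A^-3 * (21*d^2) = 21*A + 42*A^-3 + 21*A^-7
  A^-5 * (7*d^3) = -7*A - 21*A^-3 - 21*A^-7 - 7*A^-11
  A^-7 * (d^4) = A + 4*A^-3 + 6*A^-7 + 4*A^-11 + A^-15
Summing the groups: <K> = -A^13 + 2*A^9 - 3*A^5 + 4*A - 4*A^-3 + 3*A^-7 - 3*A^-11 + A^-15
Normalise by the writhe: (-A^3)^(-w) = (-A^3)^(1) = -A^3, so f(A) = -A^3 * <K> = A^16 - 2*A^12 + 3*A^8 - 4*A^4 + 4 - 3*A^-4 + 3*A^-8 - A^-12.
Substitute A = t^(-1/4), i.e. A^e → t^(-e/4): V(t) = -t^3 + 3*t^2 - 3*t + 4 - 4*t^-1 + 3*t^-2 - 2*t^-3 + t^-4

Answer: -t^3 + 3*t^2 - 3*t + 4 - 4*t^-1 + 3*t^-2 - 2*t^-3 + t^-4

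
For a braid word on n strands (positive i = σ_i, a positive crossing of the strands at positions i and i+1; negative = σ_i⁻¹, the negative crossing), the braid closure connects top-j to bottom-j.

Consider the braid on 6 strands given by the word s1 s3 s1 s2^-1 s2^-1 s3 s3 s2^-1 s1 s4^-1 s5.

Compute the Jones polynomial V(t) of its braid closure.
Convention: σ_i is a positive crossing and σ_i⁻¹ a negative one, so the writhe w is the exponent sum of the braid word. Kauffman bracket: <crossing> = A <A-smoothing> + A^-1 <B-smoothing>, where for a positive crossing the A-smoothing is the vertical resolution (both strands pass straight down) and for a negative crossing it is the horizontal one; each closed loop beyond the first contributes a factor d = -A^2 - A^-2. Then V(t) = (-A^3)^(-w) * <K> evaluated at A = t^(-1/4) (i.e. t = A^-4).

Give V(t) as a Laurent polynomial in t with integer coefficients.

The presented braid s1 s3 s1 s2^-1 s2^-1 s3 s3 s2^-1 s1 s4^-1 s5 on 6 strands reduces by inverse Markov moves (closure unchanged at each step):
  Destabilize: the word has the form β·s5 where s5 occurs only as the final letter (β ∈ B_5); drop it and the last strand → 5 strands.
  Destabilize: the word has the form β·s4^-1 where s4^-1 occurs only as the final letter (β ∈ B_4); drop it and the last strand → 4 strands.
Reduced to β = s1 s3 s1 s2^-1 s2^-1 s3 s3 s2^-1 s1 on 4 strands, 9 crossings.
Compute on β:
Braid: s1 s3 s1 s2^-1 s2^-1 s3 s3 s2^-1 s1 on 4 strands, 9 crossings.
Writhe w = (#positive) - (#negative) = 6 - 3 = 3.
Computing the Kauffman bracket via state sum. There are 2^9 = 512 states.
Smooth each crossing (0=||, 1=⌣⌢); contribution A^(Σ sign_k(1-2s_k)) * d^(L-1).
Tabulate the states by total A-exponent and number of loops L (A-exp: L × count):
  A^9: L=5 ×1
  A^7: L=4 ×9
  A^5: L=3 ×32, L=5 ×4
  A^3: L=2 ×55, L=4 ×28, L=6 ×1
  A^1: L=1 ×39, L=3 ×77, L=5 ×10
  A^-1: L=2 ×81, L=4 ×44, L=6 ×1
  A^-3: L=3 ×73, L=5 ×11
  A^-5: L=4 ×35, L=6 ×1
  A^-7: L=5 ×9
  A^-9: L=6 ×1
Each group contributes A^e * Σ count * d^(L-1):
Powers of d = -A^2 - A^-2: d^2 = A^4 + 2 + A^-4; d^3 = -A^6 - 3*A^2 - 3*A^-2 - A^-6; d^4 = A^8 + 4*A^4 + 6 + 4*A^-4 + A^-8; d^5 = -A^10 - 5*A^6 - 10*A^2 - 10*A^-2 - 5*A^-6 - A^-10.
  A^9 * (d^4) = A^17 + 4*A^13 + 6*A^9 + 4*A^5 + A
  A^7 * (9*d^3) = -9*A^13 - 27*A^9 - 27*A^5 - 9*A
  A^5 * (32*d^2 + 4*d^4) = 4*A^13 + 48*A^9 + 88*A^5 + 48*A + 4*A^-3
  A^3 * (55*d + 28*d^3 + d^5) = -A^13 - 33*A^9 - 149*A^5 - 149*A - 33*A^-3 - A^-7
  A^1 * (39 + 77*d^2 + 10*d^4) = 10*A^9 + 117*A^5 + 253*A + 117*A^-3 + 10*A^-7
  A^-1 * (81*d + 44*d^3 + d^5) = -A^9 - 49*A^5 - 223*A - 223*A^-3 - 49*A^-7 - A^-11
  A^-3 * (73*d^2 + 11*d^4) = 11*A^5 + 117*A + 212*A^-3 + 117*A^-7 + 11*A^-11
  A^-5 * (35*d^3 + d^5) = -A^5 - 40*A - 115*A^-3 - 115*A^-7 - 40*A^-11 - A^-15
  A^-7 * (9*d^4) = 9*A + 36*A^-3 + 54*A^-7 + 36*A^-11 + 9*A^-15
  A^-9 * (d^5) = -A - 5*A^-3 - 10*A^-7 - 10*A^-11 - 5*A^-15 - A^-19
Summing the groups: <K> = A^17 - 2*A^13 + 3*A^9 - 6*A^5 + 6*A - 7*A^-3 + 6*A^-7 - 4*A^-11 + 3*A^-15 - A^-19
Normalise by the writhe: (-A^3)^(-w) = (-A^3)^(-3) = -A^-9, so f(A) = -A^-9 * <K> = -A^8 + 2*A^4 - 3 + 6*A^-4 - 6*A^-8 + 7*A^-12 - 6*A^-16 + 4*A^-20 - 3*A^-24 + A^-28.
Substitute A = t^(-1/4), i.e. A^e → t^(-e/4): V(t) = t^7 - 3*t^6 + 4*t^5 - 6*t^4 + 7*t^3 - 6*t^2 + 6*t - 3 + 2*t^-1 - t^-2

Answer: t^7 - 3*t^6 + 4*t^5 - 6*t^4 + 7*t^3 - 6*t^2 + 6*t - 3 + 2*t^-1 - t^-2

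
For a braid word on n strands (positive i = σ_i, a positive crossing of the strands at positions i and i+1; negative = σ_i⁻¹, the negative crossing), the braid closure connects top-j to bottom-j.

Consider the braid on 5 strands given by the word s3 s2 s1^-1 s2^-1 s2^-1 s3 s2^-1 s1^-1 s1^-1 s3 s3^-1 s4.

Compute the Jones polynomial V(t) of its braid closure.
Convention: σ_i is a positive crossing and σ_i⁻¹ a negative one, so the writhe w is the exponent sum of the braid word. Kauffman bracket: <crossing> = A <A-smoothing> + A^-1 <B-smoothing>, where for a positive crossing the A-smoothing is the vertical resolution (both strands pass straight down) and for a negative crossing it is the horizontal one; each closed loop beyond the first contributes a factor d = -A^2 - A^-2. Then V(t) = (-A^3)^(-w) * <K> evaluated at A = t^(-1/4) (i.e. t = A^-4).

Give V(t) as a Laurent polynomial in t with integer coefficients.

The presented braid s3 s2 s1^-1 s2^-1 s2^-1 s3 s2^-1 s1^-1 s1^-1 s3 s3^-1 s4 on 5 strands reduces by inverse Markov moves (closure unchanged at each step):
  Destabilize: the word has the form β·s4 where s4 occurs only as the final letter (β ∈ B_4); drop it and the last strand → 4 strands.
  Deconjugate: the word is γ·β·γ⁻¹ with γ = s3 (prefix) and γ⁻¹ = s3^-1 (suffix); strip both.
Reduced to β = s2 s1^-1 s2^-1 s2^-1 s3 s2^-1 s1^-1 s1^-1 s3 on 4 strands, 9 crossings.
Compute on β:
Braid: s2 s1^-1 s2^-1 s2^-1 s3 s2^-1 s1^-1 s1^-1 s3 on 4 strands, 9 crossings.
Writhe w = (#positive) - (#negative) = 3 - 6 = -3.
Enumerate smoothing states for the bracket polynomial. There are 2^9 = 512 states.
Each crossing splits two ways (0=vertical, 1=horizontal). The state's weight is A^(#A-smoothings - #B-smoothings) * d^(loops - 1).
Tabulate the states by total A-exponent and number of loops L (A-exp: L × count):
  A^9: L=6 ×1
  A^7: L=5 ×9
  A^5: L=4 ×35, L=6 ×1
  A^3: L=3 ×73, L=5 ×11
  A^1: L=2 ×82, L=4 ×43, L=6 ×1
  A^-1: L=1 ×40, L=3 ×79, L=5 ×7
  A^-3: L=2 ×63, L=4 ×21
  A^-5: L=1 ×9, L=3 ×26, L=5 ×1
  A^-7: L=2 ×6, L=4 ×3
  A^-9: L=3 ×1
Each group contributes A^e * Σ count * d^(L-1):
Powers of d = -A^2 - A^-2: d^2 = A^4 + 2 + A^-4; d^3 = -A^6 - 3*A^2 - 3*A^-2 - A^-6; d^4 = A^8 + 4*A^4 + 6 + 4*A^-4 + A^-8; d^5 = -A^10 - 5*A^6 - 10*A^2 - 10*A^-2 - 5*A^-6 - A^-10.
  A^9 * (d^5) = -A^19 - 5*A^15 - 10*A^11 - 10*A^7 - 5*A^3 - A^-1
  A^7 * (9*d^4) = 9*A^15 + 36*A^11 + 54*A^7 + 36*A^3 + 9*A^-1
  A^5 * (35*d^3 + d^5) = -A^15 - 40*A^11 - 115*A^7 - 115*A^3 - 40*A^-1 - A^-5
  A^3 * (73*d^2 + 11*d^4) = 11*A^11 + 117*A^7 + 212*A^3 + 117*A^-1 + 11*A^-5
  A^1 * (82*d + 43*d^3 + d^5) = -A^11 - 48*A^7 - 221*A^3 - 221*A^-1 - 48*A^-5 - A^-9
  A^-1 * (40 + 79*d^2 + 7*d^4) = 7*A^7 + 107*A^3 + 240*A^-1 + 107*A^-5 + 7*A^-9
  A^-3 * (63*d + 21*d^3) = -21*A^3 - 126*A^-1 - 126*A^-5 - 21*A^-9
  A^-5 * (9 + 26*d^2 + d^4) = A^3 + 30*A^-1 + 67*A^-5 + 30*A^-9 + A^-13
  A^-7 * (6*d + 3*d^3) = -3*A^-1 - 15*A^-5 - 15*A^-9 - 3*A^-13
  A^-9 * (d^2) = A^-5 + 2*A^-9 + A^-13
Summing the groups: <K> = -A^19 + 3*A^15 - 4*A^11 + 5*A^7 - 6*A^3 + 5*A^-1 - 4*A^-5 + 2*A^-9 - A^-13
Normalise by the writhe: (-A^3)^(-w) = (-A^3)^(3) = -A^9, so f(A) = -A^9 * <K> = A^28 - 3*A^24 + 4*A^20 - 5*A^16 + 6*A^12 - 5*A^8 + 4*A^4 - 2 + A^-4.
Substitute A = t^(-1/4), i.e. A^e → t^(-e/4): V(t) = t - 2 + 4*t^-1 - 5*t^-2 + 6*t^-3 - 5*t^-4 + 4*t^-5 - 3*t^-6 + t^-7

Answer: t - 2 + 4*t^-1 - 5*t^-2 + 6*t^-3 - 5*t^-4 + 4*t^-5 - 3*t^-6 + t^-7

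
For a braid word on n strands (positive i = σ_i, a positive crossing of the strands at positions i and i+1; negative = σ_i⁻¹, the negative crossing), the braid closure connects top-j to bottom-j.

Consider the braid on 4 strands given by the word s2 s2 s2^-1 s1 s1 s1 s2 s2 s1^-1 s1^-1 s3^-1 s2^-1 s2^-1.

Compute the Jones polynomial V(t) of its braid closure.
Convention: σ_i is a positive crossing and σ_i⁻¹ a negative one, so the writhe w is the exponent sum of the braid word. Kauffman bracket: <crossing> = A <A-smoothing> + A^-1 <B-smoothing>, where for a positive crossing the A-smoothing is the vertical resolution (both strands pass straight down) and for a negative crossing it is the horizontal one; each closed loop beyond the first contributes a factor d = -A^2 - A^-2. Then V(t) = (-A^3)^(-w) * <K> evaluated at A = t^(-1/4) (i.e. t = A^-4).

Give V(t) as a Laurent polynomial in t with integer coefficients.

The presented braid s2 s2 s2^-1 s1 s1 s1 s2 s2 s1^-1 s1^-1 s3^-1 s2^-1 s2^-1 on 4 strands reduces by inverse Markov moves (closure unchanged at each step):
  Deconjugate: the word is γ·β·γ⁻¹ with γ = s2 s2 (prefix) and γ⁻¹ = s2^-1 s2^-1 (suffix); strip both.
  Destabilize: the word has the form β·s3^-1 where s3^-1 occurs only as the final letter (β ∈ B_3); drop it and the last strand → 3 strands.
Reduced to β = s2^-1 s1 s1 s1 s2 s2 s1^-1 s1^-1 on 3 strands, 8 crossings.
Compute on β:
Braid: s2^-1 s1 s1 s1 s2 s2 s1^-1 s1^-1 on 3 strands, 8 crossings.
Writhe w = (#positive) - (#negative) = 5 - 3 = 2.
Enumerate smoothing states for the bracket polynomial. There are 2^8 = 256 states.
Each crossing splits two ways (0=vertical, 1=horizontal). The state's weight is A^(#A-smoothings - #B-smoothings) * d^(loops - 1).
Tabulate the states by total A-exponent and number of loops L (A-exp: L × count):
  A^8: L=2 ×1
  A^6: L=1 ×2, L=3 ×6
  A^4: L=2 ×21, L=4 ×7
  A^2: L=1 ×19, L=3 ×33, L=5 ×4
  A^0: L=2 ×46, L=4 ×23, L=6 ×1
  A^-2: L=1 ×6, L=3 ×42, L=5 ×8
  A^-4: L=2 ×9, L=4 ×18, L=6 ×1
  A^-6: L=3 ×5, L=5 ×3
  A^-8: L=4 ×1
Each group contributes A^e * Σ count * d^(L-1):
Powers of d = -A^2 - A^-2: d^2 = A^4 + 2 + A^-4; d^3 = -A^6 - 3*A^2 - 3*A^-2 - A^-6; d^4 = A^8 + 4*A^4 + 6 + 4*A^-4 + A^-8; d^5 = -A^10 - 5*A^6 - 10*A^2 - 10*A^-2 - 5*A^-6 - A^-10.
  A^8 * (d) = -A^10 - A^6
  A^6 * (2 + 6*d^2) = 6*A^10 + 14*A^6 + 6*A^2
  A^4 * (21*d + 7*d^3) = -7*A^10 - 42*A^6 - 42*A^2 - 7*A^-2
  A^2 * (19 + 33*d^2 + 4*d^4) = 4*A^10 + 49*A^6 + 109*A^2 + 49*A^-2 + 4*A^-6
  A^0 * (46*d + 23*d^3 + d^5) = -A^10 - 28*A^6 - 125*A^2 - 125*A^-2 - 28*A^-6 - A^-10
  A^-2 * (6 + 42*d^2 + 8*d^4) = 8*A^6 + 74*A^2 + 138*A^-2 + 74*A^-6 + 8*A^-10
  A^-4 * (9*d + 18*d^3 + d^5) = -A^6 - 23*A^2 - 73*A^-2 - 73*A^-6 - 23*A^-10 - A^-14
  A^-6 * (5*d^2 + 3*d^4) = 3*A^2 + 17*A^-2 + 28*A^-6 + 17*A^-10 + 3*A^-14
  A^-8 * (d^3) = -A^-2 - 3*A^-6 - 3*A^-10 - A^-14
Summing the groups: <K> = A^10 - A^6 + 2*A^2 - 2*A^-2 + 2*A^-6 - 2*A^-10 + A^-14
Normalise by the writhe: (-A^3)^(-w) = (-A^3)^(-2) = A^-6, so f(A) = A^-6 * <K> = A^4 - 1 + 2*A^-4 - 2*A^-8 + 2*A^-12 - 2*A^-16 + A^-20.
Substitute A = t^(-1/4), i.e. A^e → t^(-e/4): V(t) = t^5 - 2*t^4 + 2*t^3 - 2*t^2 + 2*t - 1 + t^-1

Answer: t^5 - 2*t^4 + 2*t^3 - 2*t^2 + 2*t - 1 + t^-1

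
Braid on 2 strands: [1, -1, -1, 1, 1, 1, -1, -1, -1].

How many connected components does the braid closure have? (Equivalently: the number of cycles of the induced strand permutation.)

Track the strand permutation on 2 strands, starting from identity.
  step 1: s1 swaps positions 1,2 -> [2 1]
  step 2: s1^-1 swaps positions 1,2 -> [1 2]
  step 3: s1^-1 swaps positions 1,2 -> [2 1]
  step 4: s1 swaps positions 1,2 -> [1 2]
  step 5: s1 swaps positions 1,2 -> [2 1]
  step 6: s1 swaps positions 1,2 -> [1 2]
  step 7: s1^-1 swaps positions 1,2 -> [2 1]
  step 8: s1^-1 swaps positions 1,2 -> [1 2]
  step 9: s1^-1 swaps positions 1,2 -> [2 1]
Final permutation (position -> original strand): [2 1]
Closure components = cycle count of this permutation = 1.

Answer: 1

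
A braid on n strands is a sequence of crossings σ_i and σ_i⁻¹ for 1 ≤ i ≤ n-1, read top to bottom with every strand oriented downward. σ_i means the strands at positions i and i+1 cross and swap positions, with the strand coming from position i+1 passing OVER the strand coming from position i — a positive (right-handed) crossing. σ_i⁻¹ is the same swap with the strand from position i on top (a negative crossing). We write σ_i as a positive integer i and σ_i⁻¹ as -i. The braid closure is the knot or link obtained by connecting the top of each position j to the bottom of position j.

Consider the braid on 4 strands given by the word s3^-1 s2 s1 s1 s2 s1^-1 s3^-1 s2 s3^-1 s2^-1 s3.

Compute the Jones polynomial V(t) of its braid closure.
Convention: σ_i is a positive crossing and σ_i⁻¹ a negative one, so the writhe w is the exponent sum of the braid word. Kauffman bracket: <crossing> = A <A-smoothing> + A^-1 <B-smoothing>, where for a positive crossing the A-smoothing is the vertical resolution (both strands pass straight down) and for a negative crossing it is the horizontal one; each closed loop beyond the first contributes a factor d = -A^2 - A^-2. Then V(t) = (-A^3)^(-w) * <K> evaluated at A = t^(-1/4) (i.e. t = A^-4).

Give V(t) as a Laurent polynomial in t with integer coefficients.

The presented braid s3^-1 s2 s1 s1 s2 s1^-1 s3^-1 s2 s3^-1 s2^-1 s3 on 4 strands reduces by inverse Markov moves (closure unchanged at each step):
  Deconjugate: the word is γ·β·γ⁻¹ with γ = s3^-1 s2 (prefix) and γ⁻¹ = s2^-1 s3 (suffix); strip both.
Reduced to β = s1 s1 s2 s1^-1 s3^-1 s2 s3^-1 on 4 strands, 7 crossings.
Compute on β:
Braid: s1 s1 s2 s1^-1 s3^-1 s2 s3^-1 on 4 strands, 7 crossings.
Writhe w = (#positive) - (#negative) = 4 - 3 = 1.
Computing the Kauffman bracket via state sum. There are 2^7 = 128 states.
For each crossing: s=0 is the vertical smoothing, s=1 horizontal. Crossing k contributes A^(sign_k * (1 - 2*s_k)); loop factor d = -A^2 - A^-2.
Tabulate the states by total A-exponent and number of loops L (A-exp: L × count):
  A^7: L=3 ×1
  A^5: L=2 ×4, L=4 ×3
  A^3: L=1 ×5, L=3 ×15, L=5 ×1
  A^1: L=2 ×27, L=4 ×8
  A^-1: L=1 ×14, L=3 ×20, L=5 ×1
  A^-3: L=2 ×17, L=4 ×4
  A^-5: L=3 ×7
  A^-7: L=4 ×1
Each group contributes A^e * Σ count * d^(L-1):
Powers of d = -A^2 - A^-2: d^2 = A^4 + 2 + A^-4; d^3 = -A^6 - 3*A^2 - 3*A^-2 - A^-6; d^4 = A^8 + 4*A^4 + 6 + 4*A^-4 + A^-8.
  A^7 * (d^2) = A^11 + 2*A^7 + A^3
  A^5 * (4*d + 3*d^3) = -3*A^11 - 13*A^7 - 13*A^3 - 3*A^-1
  A^3 * (5 + 15*d^2 + d^4) = A^11 + 19*A^7 + 41*A^3 + 19*A^-1 + A^-5
  A^1 * (27*d + 8*d^3) = -8*A^7 - 51*A^3 - 51*A^-1 - 8*A^-5
  A^-1 * (14 + 20*d^2 + d^4) = A^7 + 24*A^3 + 60*A^-1 + 24*A^-5 + A^-9
  A^-3 * (17*d + 4*d^3) = -4*A^3 - 29*A^-1 - 29*A^-5 - 4*A^-9
  A^-5 * (7*d^2) = 7*A^-1 + 14*A^-5 + 7*A^-9
  A^-7 * (d^3) = -A^-1 - 3*A^-5 - 3*A^-9 - A^-13
Summing the groups: <K> = -A^11 + A^7 - 2*A^3 + 2*A^-1 - A^-5 + A^-9 - A^-13
Normalise by the writhe: (-A^3)^(-w) = (-A^3)^(-1) = -A^-3, so f(A) = -A^-3 * <K> = A^8 - A^4 + 2 - 2*A^-4 + A^-8 - A^-12 + A^-16.
Substitute A = t^(-1/4), i.e. A^e → t^(-e/4): V(t) = t^4 - t^3 + t^2 - 2*t + 2 - t^-1 + t^-2

Answer: t^4 - t^3 + t^2 - 2*t + 2 - t^-1 + t^-2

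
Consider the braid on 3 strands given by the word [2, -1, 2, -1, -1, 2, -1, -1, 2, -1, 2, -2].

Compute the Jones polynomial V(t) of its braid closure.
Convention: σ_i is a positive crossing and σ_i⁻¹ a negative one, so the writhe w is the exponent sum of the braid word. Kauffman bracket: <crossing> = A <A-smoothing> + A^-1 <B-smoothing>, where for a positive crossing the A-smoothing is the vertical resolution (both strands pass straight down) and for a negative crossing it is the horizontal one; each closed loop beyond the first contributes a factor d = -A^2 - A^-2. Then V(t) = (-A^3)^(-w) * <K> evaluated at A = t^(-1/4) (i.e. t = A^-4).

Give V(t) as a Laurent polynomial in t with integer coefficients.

t^3 - 4*t^2 + 8*t - 11 + 15*t^-1 - 16*t^-2 + 15*t^-3 - 12*t^-4 + 8*t^-5 - 4*t^-6 + t^-7

Derivation:
The presented braid s2 s1^-1 s2 s1^-1 s1^-1 s2 s1^-1 s1^-1 s2 s1^-1 s2 s2^-1 on 3 strands reduces by inverse Markov moves (closure unchanged at each step):
  Deconjugate: the word is γ·β·γ⁻¹ with γ = s2 (prefix) and γ⁻¹ = s2^-1 (suffix); strip both.
Reduced to β = s1^-1 s2 s1^-1 s1^-1 s2 s1^-1 s1^-1 s2 s1^-1 s2 on 3 strands, 10 crossings.
Compute on β:
Braid: s1^-1 s2 s1^-1 s1^-1 s2 s1^-1 s1^-1 s2 s1^-1 s2 on 3 strands, 10 crossings.
Writhe w = (#positive) - (#negative) = 4 - 6 = -2.
Enumerate smoothing states for the bracket polynomial. There are 2^10 = 1024 states.
Each crossing splits two ways (0=vertical, 1=horizontal). The state's weight is A^(#A-smoothings - #B-smoothings) * d^(loops - 1).
Tabulate the states by total A-exponent and number of loops L (A-exp: L × count):
  A^10: L=7 ×1
  A^8: L=6 ×10
  A^6: L=5 ×45
  A^4: L=4 ×118, L=6 ×2
  A^2: L=3 ×193, L=5 ×17
  A^0: L=2 ×192, L=4 ×59, L=6 ×1
  A^-2: L=1 ×95, L=3 ×108, L=5 ×7
  A^-4: L=2 ×95, L=4 ×25
  A^-6: L=3 ×43, L=5 ×2
  A^-8: L=4 ×10
  A^-10: L=5 ×1
Each group contributes A^e * Σ count * d^(L-1):
Powers of d = -A^2 - A^-2: d^2 = A^4 + 2 + A^-4; d^3 = -A^6 - 3*A^2 - 3*A^-2 - A^-6; d^4 = A^8 + 4*A^4 + 6 + 4*A^-4 + A^-8; d^5 = -A^10 - 5*A^6 - 10*A^2 - 10*A^-2 - 5*A^-6 - A^-10; d^6 = A^12 + 6*A^8 + 15*A^4 + 20 + 15*A^-4 + 6*A^-8 + A^-12.
  A^10 * (d^6) = A^22 + 6*A^18 + 15*A^14 + 20*A^10 + 15*A^6 + 6*A^2 + A^-2
  A^8 * (10*d^5) = -10*A^18 - 50*A^14 - 100*A^10 - 100*A^6 - 50*A^2 - 10*A^-2
  A^6 * (45*d^4) = 45*A^14 + 180*A^10 + 270*A^6 + 180*A^2 + 45*A^-2
  A^4 * (118*d^3 + 2*d^5) = -2*A^14 - 128*A^10 - 374*A^6 - 374*A^2 - 128*A^-2 - 2*A^-6
  A^2 * (193*d^2 + 17*d^4) = 17*A^10 + 261*A^6 + 488*A^2 + 261*A^-2 + 17*A^-6
  A^0 * (192*d + 59*d^3 + d^5) = -A^10 - 64*A^6 - 379*A^2 - 379*A^-2 - 64*A^-6 - A^-10
  A^-2 * (95 + 108*d^2 + 7*d^4) = 7*A^6 + 136*A^2 + 353*A^-2 + 136*A^-6 + 7*A^-10
  A^-4 * (95*d + 25*d^3) = -25*A^2 - 170*A^-2 - 170*A^-6 - 25*A^-10
  A^-6 * (43*d^2 + 2*d^4) = 2*A^2 + 51*A^-2 + 98*A^-6 + 51*A^-10 + 2*A^-14
  A^-8 * (10*d^3) = -10*A^-2 - 30*A^-6 - 30*A^-10 - 10*A^-14
  A^-10 * (d^4) = A^-2 + 4*A^-6 + 6*A^-10 + 4*A^-14 + A^-18
Summing the groups: <K> = A^22 - 4*A^18 + 8*A^14 - 12*A^10 + 15*A^6 - 16*A^2 + 15*A^-2 - 11*A^-6 + 8*A^-10 - 4*A^-14 + A^-18
Normalise by the writhe: (-A^3)^(-w) = (-A^3)^(2) = A^6, so f(A) = A^6 * <K> = A^28 - 4*A^24 + 8*A^20 - 12*A^16 + 15*A^12 - 16*A^8 + 15*A^4 - 11 + 8*A^-4 - 4*A^-8 + A^-12.
Substitute A = t^(-1/4), i.e. A^e → t^(-e/4): V(t) = t^3 - 4*t^2 + 8*t - 11 + 15*t^-1 - 16*t^-2 + 15*t^-3 - 12*t^-4 + 8*t^-5 - 4*t^-6 + t^-7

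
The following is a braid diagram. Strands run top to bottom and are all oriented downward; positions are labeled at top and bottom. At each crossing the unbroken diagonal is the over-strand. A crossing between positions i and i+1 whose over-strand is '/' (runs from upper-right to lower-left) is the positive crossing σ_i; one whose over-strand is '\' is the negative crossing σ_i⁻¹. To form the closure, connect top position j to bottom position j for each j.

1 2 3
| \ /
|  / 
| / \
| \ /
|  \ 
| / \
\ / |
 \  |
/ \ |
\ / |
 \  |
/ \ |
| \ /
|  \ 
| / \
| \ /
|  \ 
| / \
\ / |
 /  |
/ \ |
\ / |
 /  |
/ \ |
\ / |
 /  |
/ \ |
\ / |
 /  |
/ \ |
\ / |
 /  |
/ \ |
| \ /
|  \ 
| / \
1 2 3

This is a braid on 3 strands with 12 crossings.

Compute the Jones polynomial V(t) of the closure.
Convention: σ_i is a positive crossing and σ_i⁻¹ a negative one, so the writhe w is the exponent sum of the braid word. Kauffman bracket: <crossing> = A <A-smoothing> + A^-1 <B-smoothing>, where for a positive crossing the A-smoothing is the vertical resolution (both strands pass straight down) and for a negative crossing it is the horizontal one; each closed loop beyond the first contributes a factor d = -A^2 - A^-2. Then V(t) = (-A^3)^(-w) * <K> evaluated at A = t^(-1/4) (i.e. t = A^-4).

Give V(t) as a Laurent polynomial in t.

-t^4 + t^3 - t^2 + 2*t - 1 + 2*t^-1 - t^-2 + t^-3 - t^-4

Derivation:
Reading the diagram top to bottom ('/'-over between positions i,i+1 = s_i, '\'-over = s_i^-1): braid word = s2 s2^-1 s1^-1 s1^-1 s2^-1 s2^-1 s1 s1 s1 s1 s1 s2^-1.
The presented braid s2 s2^-1 s1^-1 s1^-1 s2^-1 s2^-1 s1 s1 s1 s1 s1 s2^-1 on 3 strands reduces by inverse Markov moves (closure unchanged at each step):
  Deconjugate: the word is γ·β·γ⁻¹ with γ = s2 (prefix) and γ⁻¹ = s2^-1 (suffix); strip both.
Reduced to β = s2^-1 s1^-1 s1^-1 s2^-1 s2^-1 s1 s1 s1 s1 s1 on 3 strands, 10 crossings.
Compute on β:
Braid: s2^-1 s1^-1 s1^-1 s2^-1 s2^-1 s1 s1 s1 s1 s1 on 3 strands, 10 crossings.
Writhe w = (#positive) - (#negative) = 5 - 5 = 0.
Computing the Kauffman bracket via state sum. There are 2^10 = 1024 states.
Each crossing splits two ways (0=vertical, 1=horizontal). The state's weight is A^(#A-smoothings - #B-smoothings) * d^(loops - 1).
Tabulate the states by total A-exponent and number of loops L (A-exp: L × count):
  A^10: L=4 ×1
  A^8: L=3 ×10
  A^6: L=2 ×29, L=4 ×16
  A^4: L=1 ×26, L=3 ×74, L=5 ×20
  A^2: L=2 ×90, L=4 ×105, L=6 ×15
  A^0: L=1 ×15, L=3 ×141, L=5 ×90, L=7 ×6
  A^-2: L=2 ×35, L=4 ×130, L=6 ×44, L=8 ×1
  A^-4: L=3 ×40, L=5 ×69, L=7 ×11
  A^-6: L=4 ×25, L=6 ×19, L=8 ×1
  A^-8: L=5 ×8, L=7 ×2
  A^-10: L=6 ×1
Each group contributes A^e * Σ count * d^(L-1):
Powers of d = -A^2 - A^-2: d^2 = A^4 + 2 + A^-4; d^3 = -A^6 - 3*A^2 - 3*A^-2 - A^-6; d^4 = A^8 + 4*A^4 + 6 + 4*A^-4 + A^-8; d^5 = -A^10 - 5*A^6 - 10*A^2 - 10*A^-2 - 5*A^-6 - A^-10; d^6 = A^12 + 6*A^8 + 15*A^4 + 20 + 15*A^-4 + 6*A^-8 + A^-12; d^7 = -A^14 - 7*A^10 - 21*A^6 - 35*A^2 - 35*A^-2 - 21*A^-6 - 7*A^-10 - A^-14.
  A^10 * (d^3) = -A^16 - 3*A^12 - 3*A^8 - A^4
  A^8 * (10*d^2) = 10*A^12 + 20*A^8 + 10*A^4
  A^6 * (29*d + 16*d^3) = -16*A^12 - 77*A^8 - 77*A^4 - 16
  A^4 * (26 + 74*d^2 + 20*d^4) = 20*A^12 + 154*A^8 + 294*A^4 + 154 + 20*A^-4
  A^2 * (90*d + 105*d^3 + 15*d^5) = -15*A^12 - 180*A^8 - 555*A^4 - 555 - 180*A^-4 - 15*A^-8
  A^0 * (15 + 141*d^2 + 90*d^4 + 6*d^6) = 6*A^12 + 126*A^8 + 591*A^4 + 957 + 591*A^-4 + 126*A^-8 + 6*A^-12
  A^-2 * (35*d + 130*d^3 + 44*d^5 + d^7) = -A^12 - 51*A^8 - 371*A^4 - 900 - 900*A^-4 - 371*A^-8 - 51*A^-12 - A^-16
  A^-4 * (40*d^2 + 69*d^4 + 11*d^6) = 11*A^8 + 135*A^4 + 481 + 714*A^-4 + 481*A^-8 + 135*A^-12 + 11*A^-16
  A^-6 * (25*d^3 + 19*d^5 + d^7) = -A^8 - 26*A^4 - 141 - 300*A^-4 - 300*A^-8 - 141*A^-12 - 26*A^-16 - A^-20
  A^-8 * (8*d^4 + 2*d^6) = 2*A^4 + 20 + 62*A^-4 + 88*A^-8 + 62*A^-12 + 20*A^-16 + 2*A^-20
  A^-10 * (d^5) = -1 - 5*A^-4 - 10*A^-8 - 10*A^-12 - 5*A^-16 - A^-20
Summing the groups: <K> = -A^16 + A^12 - A^8 + 2*A^4 - 1 + 2*A^-4 - A^-8 + A^-12 - A^-16
Normalise by the writhe: (-A^3)^(-w) = (-A^3)^(0) = 1, so f(A) = 1 * <K> = -A^16 + A^12 - A^8 + 2*A^4 - 1 + 2*A^-4 - A^-8 + A^-12 - A^-16.
Substitute A = t^(-1/4), i.e. A^e → t^(-e/4): V(t) = -t^4 + t^3 - t^2 + 2*t - 1 + 2*t^-1 - t^-2 + t^-3 - t^-4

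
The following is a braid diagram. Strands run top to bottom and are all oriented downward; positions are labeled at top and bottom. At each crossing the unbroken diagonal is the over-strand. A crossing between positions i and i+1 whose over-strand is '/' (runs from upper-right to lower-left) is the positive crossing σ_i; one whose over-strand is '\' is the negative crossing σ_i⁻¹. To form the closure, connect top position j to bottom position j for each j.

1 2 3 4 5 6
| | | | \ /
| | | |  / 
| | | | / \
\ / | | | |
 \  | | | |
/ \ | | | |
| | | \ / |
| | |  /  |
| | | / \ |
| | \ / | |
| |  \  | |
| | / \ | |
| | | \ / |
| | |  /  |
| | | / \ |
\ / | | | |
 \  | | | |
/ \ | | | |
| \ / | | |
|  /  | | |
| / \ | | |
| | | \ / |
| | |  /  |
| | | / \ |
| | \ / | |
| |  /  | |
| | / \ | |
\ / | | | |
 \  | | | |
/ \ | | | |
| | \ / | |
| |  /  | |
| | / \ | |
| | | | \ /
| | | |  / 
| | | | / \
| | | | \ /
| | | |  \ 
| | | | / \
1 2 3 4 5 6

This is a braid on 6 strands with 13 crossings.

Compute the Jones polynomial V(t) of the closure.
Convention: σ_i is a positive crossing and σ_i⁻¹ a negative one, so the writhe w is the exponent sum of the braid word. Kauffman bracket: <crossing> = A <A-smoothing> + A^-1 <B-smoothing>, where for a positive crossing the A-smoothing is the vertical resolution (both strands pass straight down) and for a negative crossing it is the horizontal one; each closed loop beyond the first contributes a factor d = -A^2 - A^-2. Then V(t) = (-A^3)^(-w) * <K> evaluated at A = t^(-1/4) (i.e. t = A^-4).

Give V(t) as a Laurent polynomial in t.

Reading the diagram top to bottom ('/'-over between positions i,i+1 = s_i, '\'-over = s_i^-1): braid word = s5 s1^-1 s4 s3^-1 s4 s1^-1 s2 s4 s3 s1^-1 s3 s5 s5^-1.
The presented braid s5 s1^-1 s4 s3^-1 s4 s1^-1 s2 s4 s3 s1^-1 s3 s5 s5^-1 on 6 strands reduces by inverse Markov moves (closure unchanged at each step):
  Deconjugate: the word is γ·β·γ⁻¹ with γ = s5 (prefix) and γ⁻¹ = s5^-1 (suffix); strip both.
  Destabilize: the word has the form β·s5 where s5 occurs only as the final letter (β ∈ B_5); drop it and the last strand → 5 strands.
Reduced to β = s1^-1 s4 s3^-1 s4 s1^-1 s2 s4 s3 s1^-1 s3 on 5 strands, 10 crossings.
Compute on β:
Braid: s1^-1 s4 s3^-1 s4 s1^-1 s2 s4 s3 s1^-1 s3 on 5 strands, 10 crossings.
Writhe w = (#positive) - (#negative) = 6 - 4 = 2.
State-sum expansion of <K>. There are 2^10 = 1024 states.
Each crossing splits two ways (0=vertical, 1=horizontal). The state's weight is A^(#A-smoothings - #B-smoothings) * d^(loops - 1).
Tabulate the states by total A-exponent and number of loops L (A-exp: L × count):
  A^10: L=5 ×1
  A^8: L=4 ×7, L=6 ×3
  A^6: L=3 ×18, L=5 ×26, L=7 ×1
  A^4: L=2 ×21, L=4 ×85, L=6 ×14
  A^2: L=1 ×9, L=3 ×137, L=5 ×62, L=7 ×2
  A^0: L=2 ×105, L=4 ×132, L=6 ×15
  A^-2: L=1 ×30, L=3 ×132, L=5 ×47, L=7 ×1
  A^-4: L=2 ×49, L=4 ×65, L=6 ×6
  A^-6: L=3 ×31, L=5 ×14
  A^-8: L=4 ×9, L=6 ×1
  A^-10: L=5 ×1
Each group contributes A^e * Σ count * d^(L-1):
Powers of d = -A^2 - A^-2: d^2 = A^4 + 2 + A^-4; d^3 = -A^6 - 3*A^2 - 3*A^-2 - A^-6; d^4 = A^8 + 4*A^4 + 6 + 4*A^-4 + A^-8; d^5 = -A^10 - 5*A^6 - 10*A^2 - 10*A^-2 - 5*A^-6 - A^-10; d^6 = A^12 + 6*A^8 + 15*A^4 + 20 + 15*A^-4 + 6*A^-8 + A^-12.
  A^10 * (d^4) = A^18 + 4*A^14 + 6*A^10 + 4*A^6 + A^2
  A^8 * (7*d^3 + 3*d^5) = -3*A^18 - 22*A^14 - 51*A^10 - 51*A^6 - 22*A^2 - 3*A^-2
  A^6 * (18*d^2 + 26*d^4 + d^6) = A^18 + 32*A^14 + 137*A^10 + 212*A^6 + 137*A^2 + 32*A^-2 + A^-6
  A^4 * (21*d + 85*d^3 + 14*d^5) = -14*A^14 - 155*A^10 - 416*A^6 - 416*A^2 - 155*A^-2 - 14*A^-6
  A^2 * (9 + 137*d^2 + 62*d^4 + 2*d^6) = 2*A^14 + 74*A^10 + 415*A^6 + 695*A^2 + 415*A^-2 + 74*A^-6 + 2*A^-10
  A^0 * (105*d + 132*d^3 + 15*d^5) = -15*A^10 - 207*A^6 - 651*A^2 - 651*A^-2 - 207*A^-6 - 15*A^-10
  A^-2 * (30 + 132*d^2 + 47*d^4 + d^6) = A^10 + 53*A^6 + 335*A^2 + 596*A^-2 + 335*A^-6 + 53*A^-10 + A^-14
  A^-4 * (49*d + 65*d^3 + 6*d^5) = -6*A^6 - 95*A^2 - 304*A^-2 - 304*A^-6 - 95*A^-10 - 6*A^-14
  A^-6 * (31*d^2 + 14*d^4) = 14*A^2 + 87*A^-2 + 146*A^-6 + 87*A^-10 + 14*A^-14
  A^-8 * (9*d^3 + d^5) = -A^2 - 14*A^-2 - 37*A^-6 - 37*A^-10 - 14*A^-14 - A^-18
  A^-10 * (d^4) = A^-2 + 4*A^-6 + 6*A^-10 + 4*A^-14 + A^-18
Summing the groups: <K> = -A^18 + 2*A^14 - 3*A^10 + 4*A^6 - 3*A^2 + 4*A^-2 - 2*A^-6 + A^-10 - A^-14
Normalise by the writhe: (-A^3)^(-w) = (-A^3)^(-2) = A^-6, so f(A) = A^-6 * <K> = -A^12 + 2*A^8 - 3*A^4 + 4 - 3*A^-4 + 4*A^-8 - 2*A^-12 + A^-16 - A^-20.
Substitute A = t^(-1/4), i.e. A^e → t^(-e/4): V(t) = -t^5 + t^4 - 2*t^3 + 4*t^2 - 3*t + 4 - 3*t^-1 + 2*t^-2 - t^-3

Answer: -t^5 + t^4 - 2*t^3 + 4*t^2 - 3*t + 4 - 3*t^-1 + 2*t^-2 - t^-3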